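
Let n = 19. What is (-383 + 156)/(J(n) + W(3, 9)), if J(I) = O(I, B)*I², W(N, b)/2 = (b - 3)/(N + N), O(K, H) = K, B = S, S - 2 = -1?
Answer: -227/6861 ≈ -0.033086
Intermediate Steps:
S = 1 (S = 2 - 1 = 1)
B = 1
W(N, b) = (-3 + b)/N (W(N, b) = 2*((b - 3)/(N + N)) = 2*((-3 + b)/((2*N))) = 2*((-3 + b)*(1/(2*N))) = 2*((-3 + b)/(2*N)) = (-3 + b)/N)
J(I) = I³ (J(I) = I*I² = I³)
(-383 + 156)/(J(n) + W(3, 9)) = (-383 + 156)/(19³ + (-3 + 9)/3) = -227/(6859 + (⅓)*6) = -227/(6859 + 2) = -227/6861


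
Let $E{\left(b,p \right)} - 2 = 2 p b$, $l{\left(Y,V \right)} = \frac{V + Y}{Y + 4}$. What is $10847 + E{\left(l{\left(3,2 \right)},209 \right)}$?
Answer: $\frac{78033}{7} \approx 11148.0$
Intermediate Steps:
$l{\left(Y,V \right)} = \frac{V + Y}{4 + Y}$
$E{\left(b,p \right)} = 2 + 2 b p$ ($E{\left(b,p \right)} = 2 + 2 p b = 2 + 2 b p$)
$10847 + E{\left(l{\left(3,2 \right)},209 \right)} = 10847 + \left(2 + 2 \frac{2 + 3}{4 + 3} \cdot 209\right) = 10847 + \left(2 + 2 \cdot \frac{1}{7} \cdot 5 \cdot 209\right) = 10847 + \left(2 + 2 \cdot \frac{5}{7} \cdot 209\right) = 10847 + \left(2 + \frac{2090}{7}\right) = 10847 + \frac{2104}{7} = \frac{78033}{7}$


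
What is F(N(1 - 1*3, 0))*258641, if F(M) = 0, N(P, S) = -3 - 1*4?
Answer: 0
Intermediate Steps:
N(P, S) = -7 (N(P, S) = -3 - 4 = -7)
F(N(1 - 1*3, 0))*258641 = 0*258641 = 0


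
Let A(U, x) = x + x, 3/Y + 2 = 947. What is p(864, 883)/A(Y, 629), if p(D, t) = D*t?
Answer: 381456/629 ≈ 606.45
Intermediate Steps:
Y = 1/315 (Y = 3/(-2 + 947) = 3/945 = 3*(1/945) = 1/315 ≈ 0.0031746)
A(U, x) = 2*x
p(864, 883)/A(Y, 629) = (864*883)/((2*629)) = 762912/1258 = 762912*(1/1258) = 381456/629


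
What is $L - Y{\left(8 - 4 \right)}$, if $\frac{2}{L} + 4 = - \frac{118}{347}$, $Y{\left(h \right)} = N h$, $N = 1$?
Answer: $- \frac{3359}{753} \approx -4.4608$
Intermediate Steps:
$Y{\left(h \right)} = h$ ($Y{\left(h \right)} = 1 h = h$)
$L = - \frac{347}{753}$ ($L = \frac{2}{-4 - \frac{118}{347}} = \frac{2}{- \frac{1506}{347}} = 2 \left(- \frac{347}{1506}\right) = - \frac{347}{753} \approx -0.46082$)
$L - Y{\left(8 - 4 \right)} = - \frac{347}{753} - \left(8 - 4\right) = - \frac{347}{753} - 4 = - \frac{3359}{753}$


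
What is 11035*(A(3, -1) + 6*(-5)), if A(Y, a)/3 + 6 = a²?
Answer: -496575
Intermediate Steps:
A(Y, a) = -18 + 3*a²
11035*(A(3, -1) + 6*(-5)) = 11035*((-18 + 3*(-1)²) + 6*(-5)) = 11035*((-18 + 3*1) - 30) = 11035*((-18 + 3) - 30) = 11035*(-15 - 30) = 11035*(-45) = -496575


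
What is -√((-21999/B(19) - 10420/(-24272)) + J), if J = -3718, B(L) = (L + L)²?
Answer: -I*√12404341435214/57646 ≈ -61.097*I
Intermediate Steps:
B(L) = 4*L² (B(L) = (2*L)² = 4*L²)
-√((-21999/B(19) - 10420/(-24272)) + J) = -√((-21999/(4*19²) - 10420/(-24272)) - 3718) = -√((-21999/(4*361) - 10420*(-1/24272)) - 3718) = -√((-21999/1444 + 2605/6068) - 3718) = -√(-16216039/1095274 - 3718) = -√(-4088444771/1095274) = -I*√12404341435214/57646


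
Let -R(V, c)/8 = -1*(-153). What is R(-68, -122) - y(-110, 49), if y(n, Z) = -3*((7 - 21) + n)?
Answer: -1596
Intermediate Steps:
R(V, c) = -1224 (R(V, c) = -(-8)*(-153) = -8*153 = -1224)
y(n, Z) = 42 - 3*n (y(n, Z) = -3*(-14 + n) = 42 - 3*n)
R(-68, -122) - y(-110, 49) = -1224 - (42 - 3*(-110)) = -1224 - (42 + 330) = -1224 - 1*372 = -1224 - 372 = -1596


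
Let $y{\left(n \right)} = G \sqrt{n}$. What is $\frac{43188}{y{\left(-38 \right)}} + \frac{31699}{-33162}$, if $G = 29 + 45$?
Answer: $- \frac{31699}{33162} - \frac{10797 i \sqrt{38}}{703} \approx -0.95588 - 94.676 i$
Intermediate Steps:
$G = 74$
$y{\left(n \right)} = 74 \sqrt{n}$
$\frac{43188}{y{\left(-38 \right)}} + \frac{31699}{-33162} = \frac{43188}{74 \sqrt{-38}} + \frac{31699}{-33162} = \frac{43188}{74 i \sqrt{38}} + 31699 \left(- \frac{1}{33162}\right) = \frac{43188}{74 i \sqrt{38}} - \frac{31699}{33162} = 43188 \left(- \frac{i \sqrt{38}}{2812}\right) - \frac{31699}{33162} = - \frac{10797 i \sqrt{38}}{703} - \frac{31699}{33162} = - \frac{31699}{33162} - \frac{10797 i \sqrt{38}}{703}$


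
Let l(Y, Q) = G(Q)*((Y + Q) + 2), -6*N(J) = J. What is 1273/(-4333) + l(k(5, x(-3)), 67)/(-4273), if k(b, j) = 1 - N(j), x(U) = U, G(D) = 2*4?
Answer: -7848677/18514909 ≈ -0.42391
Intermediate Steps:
N(J) = -J/6
G(D) = 8
k(b, j) = 1 + j/6 (k(b, j) = 1 - (-1)*j/6 = 1 + j/6)
l(Y, Q) = 16 + 8*Q + 8*Y (l(Y, Q) = 8*((Y + Q) + 2) = 8*((Q + Y) + 2) = 8*(2 + Q + Y) = 16 + 8*Q + 8*Y)
1273/(-4333) + l(k(5, x(-3)), 67)/(-4273) = 1273/(-4333) + (16 + 8*67 + 8*(1 + (⅙)*(-3)))/(-4273) = 1273*(-1/4333) + (16 + 536 + 8*(1 - ½))*(-1/4273) = -1273/4333 + (16 + 536 + 8*(½))*(-1/4273) = -1273/4333 + (16 + 536 + 4)*(-1/4273) = -1273/4333 + 556*(-1/4273) = -1273/4333 - 556/4273 = -7848677/18514909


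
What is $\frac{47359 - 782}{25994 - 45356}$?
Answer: $- \frac{46577}{19362} \approx -2.4056$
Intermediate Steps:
$\frac{47359 - 782}{25994 - 45356} = \frac{46577}{-19362} = 46577 \left(- \frac{1}{19362}\right) = - \frac{46577}{19362}$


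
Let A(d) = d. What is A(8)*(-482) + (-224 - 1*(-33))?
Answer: -4047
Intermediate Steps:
A(8)*(-482) + (-224 - 1*(-33)) = 8*(-482) + (-224 - 1*(-33)) = -3856 + (-224 + 33) = -3856 - 191 = -4047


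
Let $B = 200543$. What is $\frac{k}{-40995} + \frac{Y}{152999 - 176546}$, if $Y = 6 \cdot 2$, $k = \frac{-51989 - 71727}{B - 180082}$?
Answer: $- \frac{2384147896}{6583730957055} \approx -0.00036213$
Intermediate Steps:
$k = - \frac{123716}{20461}$ ($k = \frac{-51989 - 71727}{200543 - 180082} = - \frac{123716}{20461} \approx -6.0464$)
$Y = 12$
$\frac{k}{-40995} + \frac{Y}{152999 - 176546} = - \frac{123716}{20461 \left(-40995\right)} + \frac{12}{152999 - 176546} = \left(- \frac{123716}{20461}\right) \left(- \frac{1}{40995}\right) + \frac{12}{152999 - 176546} = \frac{123716}{838798695} + \frac{12}{-23547} = \frac{123716}{838798695} + 12 \left(- \frac{1}{23547}\right) = \frac{123716}{838798695} - \frac{4}{7849} = - \frac{2384147896}{6583730957055}$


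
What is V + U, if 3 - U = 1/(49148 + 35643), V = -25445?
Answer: -2157252623/84791 ≈ -25442.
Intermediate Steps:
U = 254372/84791 (U = 3 - 1/(49148 + 35643) = 3 - 1/84791 = 254372/84791 ≈ 3.0000)
V + U = -25445 + 254372/84791 = -2157252623/84791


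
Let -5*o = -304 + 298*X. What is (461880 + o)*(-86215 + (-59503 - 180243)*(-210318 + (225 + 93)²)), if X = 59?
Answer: 60004862468726098/5 ≈ 1.2001e+16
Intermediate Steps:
o = -17278/5 (o = -(-304 + 298*59)/5 = -(-304 + 17582)/5 = -⅕*17278 = -17278/5 ≈ -3455.6)
(461880 + o)*(-86215 + (-59503 - 180243)*(-210318 + (225 + 93)²)) = (461880 - 17278/5)*(-86215 + (-59503 - 180243)*(-210318 + (225 + 93)²)) = 2292122*(-86215 - 239746*(-210318 + 318²))/5 = 2292122*(-86215 - 239746*(-210318 + 101124))/5 = 2292122*(-86215 - 239746*(-109194))/5 = 2292122*(-86215 + 26178824724)/5 = (2292122/5)*26178738509 = 60004862468726098/5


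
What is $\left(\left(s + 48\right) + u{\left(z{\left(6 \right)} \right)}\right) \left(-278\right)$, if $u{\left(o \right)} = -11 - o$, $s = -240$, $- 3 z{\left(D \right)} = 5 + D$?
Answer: $\frac{166244}{3} \approx 55415.0$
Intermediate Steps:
$z{\left(D \right)} = - \frac{5}{3} - \frac{D}{3}$ ($z{\left(D \right)} = - \frac{5 + D}{3} = - \frac{5}{3} - \frac{D}{3}$)
$\left(\left(s + 48\right) + u{\left(z{\left(6 \right)} \right)}\right) \left(-278\right) = \left(\left(-240 + 48\right) - \left(\frac{28}{3} - 2\right)\right) \left(-278\right) = \left(-192 - \frac{22}{3}\right) \left(-278\right) = \left(- \frac{598}{3}\right) \left(-278\right) = \frac{166244}{3}$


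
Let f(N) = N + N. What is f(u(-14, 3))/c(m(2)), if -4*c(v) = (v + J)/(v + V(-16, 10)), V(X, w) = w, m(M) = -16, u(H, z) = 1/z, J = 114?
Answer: 8/49 ≈ 0.16327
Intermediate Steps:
f(N) = 2*N
c(v) = -(114 + v)/(4*(10 + v)) (c(v) = -(v + 114)/(4*(v + 10)) = -(114 + v)/(4*(10 + v)))
f(u(-14, 3))/c(m(2)) = (2/3)/(((-114 - 1*(-16))/(4*(10 - 16)))) = (2*(1/3))/(((1/4)*(-114 + 16)/(-6))) = 2/(3*(((1/4)*(-1/6)*(-98)))) = 2/(3*(49/12)) = (2/3)*(12/49) = 8/49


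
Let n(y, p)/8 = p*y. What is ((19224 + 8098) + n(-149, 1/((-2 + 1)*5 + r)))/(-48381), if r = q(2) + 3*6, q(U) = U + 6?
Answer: -572570/1016001 ≈ -0.56355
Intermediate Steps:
q(U) = 6 + U
r = 26 (r = (6 + 2) + 3*6 = 8 + 18 = 26)
n(y, p) = 8*p*y (n(y, p) = 8*(p*y) = 8*p*y)
((19224 + 8098) + n(-149, 1/((-2 + 1)*5 + r)))/(-48381) = ((19224 + 8098) + 8*(-149)/((-2 + 1)*5 + 26))/(-48381) = (27322 + 8*(-149)/(-1*5 + 26))*(-1/48381) = (27322 + 8*(-149)/(-5 + 26))*(-1/48381) = (27322 + 8*(-149)/21)*(-1/48381) = (27322 + 8*(1/21)*(-149))*(-1/48381) = (27322 - 1192/21)*(-1/48381) = (572570/21)*(-1/48381) = -572570/1016001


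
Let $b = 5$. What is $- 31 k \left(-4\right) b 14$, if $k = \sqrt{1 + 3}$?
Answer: $17360$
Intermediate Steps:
$k = 2$ ($k = \sqrt{4} = 2$)
$- 31 k \left(-4\right) b 14 = - 31 \cdot 2 \left(-4\right) 5 \cdot 14 = - 31 \left(\left(-8\right) 5\right) 14 = \left(-31\right) \left(-40\right) 14 = 1240 \cdot 14 = 17360$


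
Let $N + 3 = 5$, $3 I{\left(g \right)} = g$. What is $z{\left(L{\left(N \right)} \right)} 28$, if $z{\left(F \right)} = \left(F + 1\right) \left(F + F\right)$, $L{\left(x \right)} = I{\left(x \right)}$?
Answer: $\frac{560}{9} \approx 62.222$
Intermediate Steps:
$I{\left(g \right)} = \frac{g}{3}$
$N = 2$ ($N = -3 + 5 = 2$)
$L{\left(x \right)} = \frac{x}{3}$
$z{\left(F \right)} = 2 F \left(1 + F\right)$ ($z{\left(F \right)} = \left(1 + F\right) 2 F = 2 F \left(1 + F\right)$)
$z{\left(L{\left(N \right)} \right)} 28 = 2 \cdot \frac{1}{3} \cdot 2 \left(1 + \frac{1}{3} \cdot 2\right) 28 = 2 \cdot \frac{2}{3} \left(1 + \frac{2}{3}\right) 28 = 2 \cdot \frac{2}{3} \cdot \frac{5}{3} \cdot 28 = \frac{20}{9} \cdot 28 = \frac{560}{9}$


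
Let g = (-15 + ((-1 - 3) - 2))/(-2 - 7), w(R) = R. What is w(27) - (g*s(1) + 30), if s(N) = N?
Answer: -16/3 ≈ -5.3333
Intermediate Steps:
g = 7/3 (g = (-15 + (-4 - 2))/(-9) = (-15 - 6)*(-⅑) = -21*(-⅑) = 7/3 ≈ 2.3333)
w(27) - (g*s(1) + 30) = 27 - ((7/3)*1 + 30) = 27 - (7/3 + 30) = 27 - 1*97/3 = 27 - 97/3 = -16/3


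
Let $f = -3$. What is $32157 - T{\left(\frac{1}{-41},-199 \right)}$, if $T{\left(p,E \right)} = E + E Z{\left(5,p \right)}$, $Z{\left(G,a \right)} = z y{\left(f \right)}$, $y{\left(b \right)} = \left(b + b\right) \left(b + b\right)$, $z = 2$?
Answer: $46684$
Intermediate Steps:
$y{\left(b \right)} = 4 b^{2}$ ($y{\left(b \right)} = 2 b 2 b = 4 b^{2}$)
$Z{\left(G,a \right)} = 72$ ($Z{\left(G,a \right)} = 2 \cdot 4 \left(-3\right)^{2} = 2 \cdot 4 \cdot 9 = 2 \cdot 36 = 72$)
$T{\left(p,E \right)} = 73 E$ ($T{\left(p,E \right)} = E + E 72 = E + 72 E = 73 E$)
$32157 - T{\left(\frac{1}{-41},-199 \right)} = 32157 - 73 \left(-199\right) = 32157 - -14527 = 32157 + 14527 = 46684$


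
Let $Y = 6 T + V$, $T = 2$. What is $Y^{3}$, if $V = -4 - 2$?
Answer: $216$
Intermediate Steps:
$V = -6$
$Y = 6$ ($Y = 6 \cdot 2 - 6 = 12 - 6 = 6$)
$Y^{3} = 6^{3} = 216$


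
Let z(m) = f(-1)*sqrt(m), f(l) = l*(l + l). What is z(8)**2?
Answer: 32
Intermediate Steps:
f(l) = 2*l**2 (f(l) = l*(2*l) = 2*l**2)
z(m) = 2*sqrt(m) (z(m) = (2*(-1)**2)*sqrt(m) = (2*1)*sqrt(m) = 2*sqrt(m))
z(8)**2 = (2*sqrt(8))**2 = (2*(2*sqrt(2)))**2 = (4*sqrt(2))**2 = 32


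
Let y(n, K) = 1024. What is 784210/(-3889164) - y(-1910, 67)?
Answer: -1991644073/1944582 ≈ -1024.2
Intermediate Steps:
784210/(-3889164) - y(-1910, 67) = 784210/(-3889164) - 1*1024 = 784210*(-1/3889164) - 1024 = -392105/1944582 - 1024 = -1991644073/1944582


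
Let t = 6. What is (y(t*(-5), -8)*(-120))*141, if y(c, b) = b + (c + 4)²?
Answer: -11302560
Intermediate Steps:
y(c, b) = b + (4 + c)²
(y(t*(-5), -8)*(-120))*141 = ((-8 + (4 + 6*(-5))²)*(-120))*141 = ((-8 + (4 - 30)²)*(-120))*141 = ((-8 + (-26)²)*(-120))*141 = ((-8 + 676)*(-120))*141 = (668*(-120))*141 = -80160*141 = -11302560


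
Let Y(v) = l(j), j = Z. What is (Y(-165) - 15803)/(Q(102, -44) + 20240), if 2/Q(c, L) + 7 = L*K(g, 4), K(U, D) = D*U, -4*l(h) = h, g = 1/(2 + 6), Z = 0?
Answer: -458287/586958 ≈ -0.78078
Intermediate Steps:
j = 0
g = ⅛ (g = 1/8 = ⅛ ≈ 0.12500)
l(h) = -h/4
Y(v) = 0 (Y(v) = -¼*0 = 0)
Q(c, L) = 2/(-7 + L/2) (Q(c, L) = 2/(-7 + L*(4*(⅛))) = 2/(-7 + L*(½)) = 2/(-7 + L/2))
(Y(-165) - 15803)/(Q(102, -44) + 20240) = (0 - 15803)/(4/(-14 - 44) + 20240) = -15803/(4/(-58) + 20240) = -15803/(4*(-1/58) + 20240) = -15803/(-2/29 + 20240) = -15803/586958/29 = -15803*29/586958 = -458287/586958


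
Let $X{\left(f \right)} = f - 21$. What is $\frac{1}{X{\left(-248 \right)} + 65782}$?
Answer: $\frac{1}{65513} \approx 1.5264 \cdot 10^{-5}$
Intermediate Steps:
$X{\left(f \right)} = -21 + f$
$\frac{1}{X{\left(-248 \right)} + 65782} = \frac{1}{\left(-21 - 248\right) + 65782} = \frac{1}{-269 + 65782} = \frac{1}{65513}$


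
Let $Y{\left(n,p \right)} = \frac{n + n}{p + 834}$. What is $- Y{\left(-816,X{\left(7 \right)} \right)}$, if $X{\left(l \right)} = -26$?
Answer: $\frac{204}{101} \approx 2.0198$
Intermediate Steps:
$Y{\left(n,p \right)} = \frac{2 n}{834 + p}$
$- Y{\left(-816,X{\left(7 \right)} \right)} = - \frac{2 \left(-816\right)}{834 - 26} = - \frac{2 \left(-816\right)}{808} = \left(-1\right) \left(- \frac{204}{101}\right) = \frac{204}{101}$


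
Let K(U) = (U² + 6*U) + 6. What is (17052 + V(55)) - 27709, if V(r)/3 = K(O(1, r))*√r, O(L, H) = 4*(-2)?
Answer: -10657 + 66*√55 ≈ -10168.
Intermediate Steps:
O(L, H) = -8
K(U) = 6 + U² + 6*U
V(r) = 66*√r (V(r) = 3*((6 + (-8)² + 6*(-8))*√r) = 3*((6 + 64 - 48)*√r) = 3*(22*√r) = 66*√r)
(17052 + V(55)) - 27709 = (17052 + 66*√55) - 27709 = -10657 + 66*√55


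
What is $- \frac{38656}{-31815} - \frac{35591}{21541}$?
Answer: $- \frac{299638769}{685326915} \approx -0.43722$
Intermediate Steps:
$- \frac{38656}{-31815} - \frac{35591}{21541} = \left(-38656\right) \left(- \frac{1}{31815}\right) - \frac{35591}{21541} = \frac{38656}{31815} - \frac{35591}{21541} = - \frac{299638769}{685326915}$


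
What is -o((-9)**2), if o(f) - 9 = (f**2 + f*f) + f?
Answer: -13212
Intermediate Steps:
o(f) = 9 + f + 2*f**2 (o(f) = 9 + ((f**2 + f*f) + f) = 9 + ((f**2 + f**2) + f) = 9 + (2*f**2 + f) = 9 + (f + 2*f**2) = 9 + f + 2*f**2)
-o((-9)**2) = -(9 + (-9)**2 + 2*((-9)**2)**2) = -(9 + 81 + 2*81**2) = -(9 + 81 + 2*6561) = -(9 + 81 + 13122) = -1*13212 = -13212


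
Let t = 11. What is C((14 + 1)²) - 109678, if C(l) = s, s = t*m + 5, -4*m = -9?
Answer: -438593/4 ≈ -1.0965e+5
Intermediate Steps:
m = 9/4 (m = -¼*(-9) = 9/4 ≈ 2.2500)
s = 119/4 (s = 11*(9/4) + 5 = 99/4 + 5 = 119/4 ≈ 29.750)
C(l) = 119/4
C((14 + 1)²) - 109678 = 119/4 - 109678 = -438593/4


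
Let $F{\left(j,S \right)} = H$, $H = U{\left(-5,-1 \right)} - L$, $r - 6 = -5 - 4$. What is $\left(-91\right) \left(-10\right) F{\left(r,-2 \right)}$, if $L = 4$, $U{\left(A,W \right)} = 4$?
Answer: $0$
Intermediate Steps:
$r = -3$ ($r = 6 - 9 = -3$)
$H = 0$ ($H = 4 - 4 = 0$)
$F{\left(j,S \right)} = 0$
$\left(-91\right) \left(-10\right) F{\left(r,-2 \right)} = \left(-91\right) \left(-10\right) 0 = 910 \cdot 0 = 0$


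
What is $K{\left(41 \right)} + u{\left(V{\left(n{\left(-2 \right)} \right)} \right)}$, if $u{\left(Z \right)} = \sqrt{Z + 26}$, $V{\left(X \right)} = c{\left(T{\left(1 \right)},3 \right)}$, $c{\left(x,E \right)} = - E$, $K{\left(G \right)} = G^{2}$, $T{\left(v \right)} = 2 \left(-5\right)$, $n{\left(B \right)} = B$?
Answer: $1681 + \sqrt{23} \approx 1685.8$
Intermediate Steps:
$T{\left(v \right)} = -10$
$V{\left(X \right)} = -3$ ($V{\left(X \right)} = \left(-1\right) 3 = -3$)
$u{\left(Z \right)} = \sqrt{26 + Z}$
$K{\left(41 \right)} + u{\left(V{\left(n{\left(-2 \right)} \right)} \right)} = 41^{2} + \sqrt{26 - 3} = 1681 + \sqrt{23}$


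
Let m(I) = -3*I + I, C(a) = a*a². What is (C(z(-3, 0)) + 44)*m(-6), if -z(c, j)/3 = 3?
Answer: -8220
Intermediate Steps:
z(c, j) = -9 (z(c, j) = -3*3 = -9)
C(a) = a³
m(I) = -2*I
(C(z(-3, 0)) + 44)*m(-6) = ((-9)³ + 44)*(-2*(-6)) = (-729 + 44)*12 = -685*12 = -8220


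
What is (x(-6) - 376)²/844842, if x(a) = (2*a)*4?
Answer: 89888/422421 ≈ 0.21279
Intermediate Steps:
x(a) = 8*a
(x(-6) - 376)²/844842 = (8*(-6) - 376)²/844842 = (-48 - 376)²*(1/844842) = (-424)²*(1/844842) = 179776*(1/844842) = 89888/422421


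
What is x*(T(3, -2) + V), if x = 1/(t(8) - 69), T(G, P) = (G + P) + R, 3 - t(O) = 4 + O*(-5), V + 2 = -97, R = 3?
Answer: 19/6 ≈ 3.1667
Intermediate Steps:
V = -99 (V = -2 - 97 = -99)
t(O) = -1 + 5*O (t(O) = 3 - (4 + O*(-5)) = 3 - (4 - 5*O) = 3 + (-4 + 5*O) = -1 + 5*O)
T(G, P) = 3 + G + P (T(G, P) = (G + P) + 3 = 3 + G + P)
x = -1/30 (x = 1/((-1 + 5*8) - 69) = 1/((-1 + 40) - 69) = 1/(39 - 69) = 1/(-30) = -1/30 ≈ -0.033333)
x*(T(3, -2) + V) = -((3 + 3 - 2) - 99)/30 = -(4 - 99)/30 = -1/30*(-95) = 19/6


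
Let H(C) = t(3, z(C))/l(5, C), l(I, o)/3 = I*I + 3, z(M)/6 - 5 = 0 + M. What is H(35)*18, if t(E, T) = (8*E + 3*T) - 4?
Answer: 1110/7 ≈ 158.57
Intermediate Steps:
z(M) = 30 + 6*M (z(M) = 30 + 6*(0 + M) = 30 + 6*M)
t(E, T) = -4 + 3*T + 8*E (t(E, T) = (3*T + 8*E) - 4 = -4 + 3*T + 8*E)
l(I, o) = 9 + 3*I² (l(I, o) = 3*(I*I + 3) = 3*(I² + 3) = 3*(3 + I²) = 9 + 3*I²)
H(C) = 55/42 + 3*C/14 (H(C) = (-4 + 3*(30 + 6*C) + 8*3)/(9 + 3*5²) = (-4 + (90 + 18*C) + 24)/(9 + 3*25) = (110 + 18*C)/(9 + 75) = (110 + 18*C)/84 = (110 + 18*C)*(1/84) = 55/42 + 3*C/14)
H(35)*18 = (55/42 + (3/14)*35)*18 = (55/42 + 15/2)*18 = (185/21)*18 = 1110/7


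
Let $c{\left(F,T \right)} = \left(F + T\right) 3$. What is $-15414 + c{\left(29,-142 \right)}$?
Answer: $-15753$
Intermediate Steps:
$c{\left(F,T \right)} = 3 F + 3 T$
$-15414 + c{\left(29,-142 \right)} = -15414 + \left(3 \cdot 29 + 3 \left(-142\right)\right) = -15414 + \left(87 - 426\right) = -15414 - 339 = -15753$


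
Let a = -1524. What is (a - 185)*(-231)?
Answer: 394779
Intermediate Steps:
(a - 185)*(-231) = (-1524 - 185)*(-231) = -1709*(-231) = 394779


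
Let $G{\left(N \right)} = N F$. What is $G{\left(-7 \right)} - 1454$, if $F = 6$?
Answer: $-1496$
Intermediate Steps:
$G{\left(N \right)} = 6 N$ ($G{\left(N \right)} = N 6 = 6 N$)
$G{\left(-7 \right)} - 1454 = 6 \left(-7\right) - 1454 = -42 - 1454 = -1496$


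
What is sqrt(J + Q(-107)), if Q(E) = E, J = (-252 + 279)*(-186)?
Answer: I*sqrt(5129) ≈ 71.617*I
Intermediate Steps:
J = -5022 (J = 27*(-186) = -5022)
sqrt(J + Q(-107)) = sqrt(-5022 - 107) = sqrt(-5129) = I*sqrt(5129)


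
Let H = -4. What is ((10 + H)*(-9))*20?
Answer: -1080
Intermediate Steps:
((10 + H)*(-9))*20 = ((10 - 4)*(-9))*20 = (6*(-9))*20 = -54*20 = -1080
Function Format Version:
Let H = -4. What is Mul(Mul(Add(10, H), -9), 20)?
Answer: -1080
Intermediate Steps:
Mul(Mul(Add(10, H), -9), 20) = Mul(Mul(Add(10, -4), -9), 20) = Mul(Mul(6, -9), 20) = Mul(-54, 20) = -1080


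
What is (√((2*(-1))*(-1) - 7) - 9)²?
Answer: (9 - I*√5)² ≈ 76.0 - 40.249*I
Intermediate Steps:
(√((2*(-1))*(-1) - 7) - 9)² = (√(-2*(-1) - 7) - 9)² = (√(2 - 7) - 9)² = (√(-5) - 9)² = (I*√5 - 9)² = (-9 + I*√5)²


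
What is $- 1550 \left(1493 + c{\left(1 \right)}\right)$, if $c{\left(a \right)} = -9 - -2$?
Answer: $-2303300$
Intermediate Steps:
$c{\left(a \right)} = -7$ ($c{\left(a \right)} = -9 + 2 = -7$)
$- 1550 \left(1493 + c{\left(1 \right)}\right) = - 1550 \left(1493 - 7\right) = \left(-1550\right) 1486 = -2303300$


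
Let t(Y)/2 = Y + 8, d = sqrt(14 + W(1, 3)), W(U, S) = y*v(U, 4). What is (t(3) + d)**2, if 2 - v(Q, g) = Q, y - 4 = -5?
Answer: (22 + sqrt(13))**2 ≈ 655.64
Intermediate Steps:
y = -1 (y = 4 - 5 = -1)
v(Q, g) = 2 - Q
W(U, S) = -2 + U (W(U, S) = -(2 - U) = -2 + U)
d = sqrt(13) (d = sqrt(14 + (-2 + 1)) = sqrt(14 - 1) = sqrt(13) ≈ 3.6056)
t(Y) = 16 + 2*Y (t(Y) = 2*(Y + 8) = 2*(8 + Y) = 16 + 2*Y)
(t(3) + d)**2 = ((16 + 2*3) + sqrt(13))**2 = ((16 + 6) + sqrt(13))**2 = (22 + sqrt(13))**2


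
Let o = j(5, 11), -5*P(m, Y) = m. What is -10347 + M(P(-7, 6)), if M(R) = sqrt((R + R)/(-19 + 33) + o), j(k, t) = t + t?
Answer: -10347 + sqrt(555)/5 ≈ -10342.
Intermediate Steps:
j(k, t) = 2*t
P(m, Y) = -m/5
o = 22 (o = 2*11 = 22)
M(R) = sqrt(22 + R/7) (M(R) = sqrt((R + R)/(-19 + 33) + 22) = sqrt((2*R)/14 + 22) = sqrt((2*R)*(1/14) + 22) = sqrt(R/7 + 22) = sqrt(22 + R/7))
-10347 + M(P(-7, 6)) = -10347 + sqrt(1078 + 7*(-1/5*(-7)))/7 = -10347 + sqrt(1078 + 7*(7/5))/7 = -10347 + sqrt(1078 + 49/5)/7 = -10347 + sqrt(5439/5)/7 = -10347 + (7*sqrt(555)/5)/7 = -10347 + sqrt(555)/5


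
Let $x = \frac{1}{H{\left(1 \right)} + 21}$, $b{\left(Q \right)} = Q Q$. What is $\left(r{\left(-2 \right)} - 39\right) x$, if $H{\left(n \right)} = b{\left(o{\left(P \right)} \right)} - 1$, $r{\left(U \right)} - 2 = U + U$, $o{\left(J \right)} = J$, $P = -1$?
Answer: $- \frac{41}{21} \approx -1.9524$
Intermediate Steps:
$b{\left(Q \right)} = Q^{2}$
$r{\left(U \right)} = 2 + 2 U$ ($r{\left(U \right)} = 2 + \left(U + U\right) = 2 + 2 U$)
$H{\left(n \right)} = 0$ ($H{\left(n \right)} = \left(-1\right)^{2} - 1 = 1 - 1 = 0$)
$x = \frac{1}{21}$ ($x = \frac{1}{0 + 21} = \frac{1}{21} \approx 0.047619$)
$\left(r{\left(-2 \right)} - 39\right) x = \left(\left(2 + 2 \left(-2\right)\right) - 39\right) \frac{1}{21} = \left(\left(2 - 4\right) - 39\right) \frac{1}{21} = \left(-2 - 39\right) \frac{1}{21} = \left(-41\right) \frac{1}{21} = - \frac{41}{21}$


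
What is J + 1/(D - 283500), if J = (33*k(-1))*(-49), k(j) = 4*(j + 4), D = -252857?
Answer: -10407471229/536357 ≈ -19404.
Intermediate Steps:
k(j) = 16 + 4*j (k(j) = 4*(4 + j) = 16 + 4*j)
J = -19404 (J = (33*(16 + 4*(-1)))*(-49) = (33*(16 - 4))*(-49) = (33*12)*(-49) = 396*(-49) = -19404)
J + 1/(D - 283500) = -19404 + 1/(-252857 - 283500) = -19404 + 1/(-536357) = -19404 - 1/536357 = -10407471229/536357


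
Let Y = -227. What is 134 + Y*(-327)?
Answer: 74363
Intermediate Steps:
134 + Y*(-327) = 134 - 227*(-327) = 134 + 74229 = 74363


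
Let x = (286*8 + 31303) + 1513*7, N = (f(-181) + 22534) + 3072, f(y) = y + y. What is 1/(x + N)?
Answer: 1/69426 ≈ 1.4404e-5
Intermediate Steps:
f(y) = 2*y
N = 25244 (N = (2*(-181) + 22534) + 3072 = (-362 + 22534) + 3072 = 22172 + 3072 = 25244)
x = 44182 (x = (2288 + 31303) + 10591 = 33591 + 10591 = 44182)
1/(x + N) = 1/(44182 + 25244) = 1/69426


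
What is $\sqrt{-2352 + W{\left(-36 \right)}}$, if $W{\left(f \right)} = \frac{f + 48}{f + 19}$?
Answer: $\frac{6 i \sqrt{18887}}{17} \approx 48.505 i$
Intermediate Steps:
$W{\left(f \right)} = \frac{48 + f}{19 + f}$
$\sqrt{-2352 + W{\left(-36 \right)}} = \sqrt{-2352 + \frac{48 - 36}{19 - 36}} = \sqrt{-2352 + \frac{1}{-17} \cdot 12} = \sqrt{-2352 - \frac{12}{17}} = \sqrt{- \frac{39996}{17}} = \frac{6 i \sqrt{18887}}{17}$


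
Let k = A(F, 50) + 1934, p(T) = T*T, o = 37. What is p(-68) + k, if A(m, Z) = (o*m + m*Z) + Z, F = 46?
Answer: 10610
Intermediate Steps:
p(T) = T²
A(m, Z) = Z + 37*m + Z*m (A(m, Z) = (37*m + m*Z) + Z = (37*m + Z*m) + Z = Z + 37*m + Z*m)
k = 5986 (k = (50 + 37*46 + 50*46) + 1934 = (50 + 1702 + 2300) + 1934 = 4052 + 1934 = 5986)
p(-68) + k = (-68)² + 5986 = 4624 + 5986 = 10610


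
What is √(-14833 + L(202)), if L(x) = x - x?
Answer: I*√14833 ≈ 121.79*I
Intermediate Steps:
L(x) = 0
√(-14833 + L(202)) = √(-14833 + 0) = √(-14833) = I*√14833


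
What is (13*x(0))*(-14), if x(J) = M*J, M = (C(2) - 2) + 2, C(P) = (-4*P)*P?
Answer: 0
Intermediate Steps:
C(P) = -4*P²
M = -16 (M = (-4*2² - 2) + 2 = (-4*4 - 2) + 2 = (-16 - 2) + 2 = -18 + 2 = -16)
x(J) = -16*J
(13*x(0))*(-14) = (13*(-16*0))*(-14) = (13*0)*(-14) = 0*(-14) = 0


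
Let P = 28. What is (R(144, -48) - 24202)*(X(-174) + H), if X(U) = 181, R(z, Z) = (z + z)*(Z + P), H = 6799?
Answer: -209134760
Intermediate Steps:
R(z, Z) = 2*z*(28 + Z) (R(z, Z) = (z + z)*(Z + 28) = (2*z)*(28 + Z) = 2*z*(28 + Z))
(R(144, -48) - 24202)*(X(-174) + H) = (2*144*(28 - 48) - 24202)*(181 + 6799) = (2*144*(-20) - 24202)*6980 = (-5760 - 24202)*6980 = -29962*6980 = -209134760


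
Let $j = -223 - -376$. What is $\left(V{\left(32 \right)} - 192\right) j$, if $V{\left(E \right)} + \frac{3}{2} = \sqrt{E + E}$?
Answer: $- \frac{56763}{2} \approx -28382.0$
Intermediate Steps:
$V{\left(E \right)} = - \frac{3}{2} + \sqrt{2} \sqrt{E}$ ($V{\left(E \right)} = - \frac{3}{2} + \sqrt{E + E} = - \frac{3}{2} + \sqrt{2 E} = - \frac{3}{2} + \sqrt{2} \sqrt{E}$)
$j = 153$ ($j = -223 + 376 = 153$)
$\left(V{\left(32 \right)} - 192\right) j = \left(\left(- \frac{3}{2} + \sqrt{2} \sqrt{32}\right) - 192\right) 153 = \left(\left(- \frac{3}{2} + \sqrt{2} \cdot 4 \sqrt{2}\right) - 192\right) 153 = \left(\left(- \frac{3}{2} + 8\right) - 192\right) 153 = \left(\frac{13}{2} - 192\right) 153 = \left(- \frac{371}{2}\right) 153 = - \frac{56763}{2}$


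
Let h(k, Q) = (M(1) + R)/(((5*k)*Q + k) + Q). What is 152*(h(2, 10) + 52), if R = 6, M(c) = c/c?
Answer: 15827/2 ≈ 7913.5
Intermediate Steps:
M(c) = 1
h(k, Q) = 7/(Q + k + 5*Q*k) (h(k, Q) = (1 + 6)/(((5*k)*Q + k) + Q) = 7/((5*Q*k + k) + Q) = 7/((k + 5*Q*k) + Q) = 7/(Q + k + 5*Q*k))
152*(h(2, 10) + 52) = 152*(7/(10 + 2 + 5*10*2) + 52) = 152*(7/(10 + 2 + 100) + 52) = 152*(7/112 + 52) = 152*(7*(1/112) + 52) = 152*(1/16 + 52) = 152*(833/16) = 15827/2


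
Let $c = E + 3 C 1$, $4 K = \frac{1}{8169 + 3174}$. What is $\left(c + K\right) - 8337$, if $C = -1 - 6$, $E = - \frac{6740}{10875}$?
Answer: $- \frac{274954289027}{32894700} \approx -8358.6$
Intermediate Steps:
$E = - \frac{1348}{2175}$ ($E = \left(-6740\right) \frac{1}{10875} = - \frac{1348}{2175} \approx -0.61977$)
$C = -7$ ($C = -1 - 6 = -7$)
$K = \frac{1}{45372}$ ($K = \frac{1}{4 \left(8169 + 3174\right)} = \frac{1}{4 \cdot 11343} = \frac{1}{4} \cdot \frac{1}{11343} = \frac{1}{45372} \approx 2.204 \cdot 10^{-5}$)
$c = - \frac{47023}{2175}$ ($c = - \frac{1348}{2175} + 3 \left(-7\right) 1 = - \frac{1348}{2175} - 21 = - \frac{47023}{2175} \approx -21.62$)
$\left(c + K\right) - 8337 = \left(- \frac{47023}{2175} + \frac{1}{45372}\right) - 8337 = - \frac{711175127}{32894700} - 8337 = - \frac{274954289027}{32894700}$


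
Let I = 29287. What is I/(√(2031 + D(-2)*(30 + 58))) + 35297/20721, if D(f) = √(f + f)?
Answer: 35297/20721 + 29287/√(2031 + 176*I) ≈ 649.74 - 28.026*I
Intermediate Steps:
D(f) = √2*√f (D(f) = √(2*f) = √2*√f)
I/(√(2031 + D(-2)*(30 + 58))) + 35297/20721 = 29287/(√(2031 + (√2*√(-2))*(30 + 58))) + 35297/20721 = 29287/(√(2031 + (√2*(I*√2))*88)) + 35297*(1/20721) = 29287/(√(2031 + (2*I)*88)) + 35297/20721 = 29287/(√(2031 + 176*I)) + 35297/20721 = 29287/√(2031 + 176*I) + 35297/20721 = 35297/20721 + 29287/√(2031 + 176*I)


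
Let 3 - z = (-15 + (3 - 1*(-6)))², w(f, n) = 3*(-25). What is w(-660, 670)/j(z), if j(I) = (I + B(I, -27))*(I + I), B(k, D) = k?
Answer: -25/1452 ≈ -0.017218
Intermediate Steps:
w(f, n) = -75
z = -33 (z = 3 - (-15 + (3 - 1*(-6)))² = 3 - (-15 + (3 + 6))² = 3 - (-15 + 9)² = 3 - 1*(-6)² = 3 - 1*36 = 3 - 36 = -33)
j(I) = 4*I² (j(I) = (I + I)*(I + I) = (2*I)*(2*I) = 4*I²)
w(-660, 670)/j(z) = -75/(4*(-33)²) = -75/(4*1089) = -75/4356 = -75*1/4356 = -25/1452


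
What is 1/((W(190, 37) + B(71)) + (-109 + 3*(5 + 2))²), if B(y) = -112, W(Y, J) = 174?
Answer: 1/7806 ≈ 0.00012811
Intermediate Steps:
1/((W(190, 37) + B(71)) + (-109 + 3*(5 + 2))²) = 1/((174 - 112) + (-109 + 3*(5 + 2))²) = 1/(62 + (-109 + 3*7)²) = 1/(62 + (-109 + 21)²) = 1/(62 + (-88)²) = 1/(62 + 7744) = 1/7806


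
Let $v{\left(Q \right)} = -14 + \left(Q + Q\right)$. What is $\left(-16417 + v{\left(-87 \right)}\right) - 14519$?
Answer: $-31124$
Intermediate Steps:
$v{\left(Q \right)} = -14 + 2 Q$
$\left(-16417 + v{\left(-87 \right)}\right) - 14519 = \left(-16417 + \left(-14 + 2 \left(-87\right)\right)\right) - 14519 = \left(-16417 - 188\right) - 14519 = -16605 - 14519 = -31124$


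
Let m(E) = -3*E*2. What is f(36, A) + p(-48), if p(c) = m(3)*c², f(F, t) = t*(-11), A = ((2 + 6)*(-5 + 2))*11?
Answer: -38568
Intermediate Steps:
m(E) = -6*E
A = -264 (A = (8*(-3))*11 = -24*11 = -264)
f(F, t) = -11*t
p(c) = -18*c² (p(c) = (-6*3)*c² = -18*c²)
f(36, A) + p(-48) = -11*(-264) - 18*(-48)² = 2904 - 18*2304 = 2904 - 41472 = -38568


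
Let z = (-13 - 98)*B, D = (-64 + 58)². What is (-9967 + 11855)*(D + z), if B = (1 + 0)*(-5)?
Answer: 1115808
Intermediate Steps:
B = -5 (B = 1*(-5) = -5)
D = 36 (D = (-6)² = 36)
z = 555 (z = (-13 - 98)*(-5) = -111*(-5) = 555)
(-9967 + 11855)*(D + z) = (-9967 + 11855)*(36 + 555) = 1888*591 = 1115808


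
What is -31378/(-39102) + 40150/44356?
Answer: 740436967/433602078 ≈ 1.7076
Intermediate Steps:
-31378/(-39102) + 40150/44356 = -31378*(-1/39102) + 40150*(1/44356) = 15689/19551 + 20075/22178 = 740436967/433602078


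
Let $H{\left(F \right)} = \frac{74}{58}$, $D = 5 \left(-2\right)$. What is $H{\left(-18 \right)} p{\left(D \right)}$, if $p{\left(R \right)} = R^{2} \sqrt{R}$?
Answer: $\frac{3700 i \sqrt{10}}{29} \approx 403.46 i$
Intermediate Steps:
$D = -10$
$H{\left(F \right)} = \frac{37}{29}$ ($H{\left(F \right)} = 74 \cdot \frac{1}{58} = \frac{37}{29}$)
$p{\left(R \right)} = R^{\frac{5}{2}}$
$H{\left(-18 \right)} p{\left(D \right)} = \frac{37 \left(-10\right)^{\frac{5}{2}}}{29} = \frac{37 \cdot 100 i \sqrt{10}}{29} = \frac{3700 i \sqrt{10}}{29}$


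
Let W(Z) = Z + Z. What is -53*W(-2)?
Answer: 212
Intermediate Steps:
W(Z) = 2*Z
-53*W(-2) = -106*(-2) = -53*(-4) = 212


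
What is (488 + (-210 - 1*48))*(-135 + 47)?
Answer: -20240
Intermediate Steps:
(488 + (-210 - 1*48))*(-135 + 47) = (488 + (-210 - 48))*(-88) = (488 - 258)*(-88) = 230*(-88) = -20240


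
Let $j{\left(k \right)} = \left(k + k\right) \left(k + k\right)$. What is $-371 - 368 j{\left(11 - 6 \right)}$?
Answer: $-37171$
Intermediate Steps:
$j{\left(k \right)} = 4 k^{2}$ ($j{\left(k \right)} = 2 k 2 k = 4 k^{2}$)
$-371 - 368 j{\left(11 - 6 \right)} = -371 - 368 \cdot 4 \left(11 - 6\right)^{2} = -371 - 368 \cdot 4 \cdot 5^{2} = -371 - 368 \cdot 4 \cdot 25 = -371 - 36800 = -37171$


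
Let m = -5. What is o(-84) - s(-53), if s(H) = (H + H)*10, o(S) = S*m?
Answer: 1480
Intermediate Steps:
o(S) = -5*S (o(S) = S*(-5) = -5*S)
s(H) = 20*H (s(H) = (2*H)*10 = 20*H)
o(-84) - s(-53) = -5*(-84) - 20*(-53) = 420 - 1*(-1060) = 420 + 1060 = 1480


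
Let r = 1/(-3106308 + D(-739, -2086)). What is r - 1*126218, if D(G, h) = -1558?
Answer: -392268630789/3107866 ≈ -1.2622e+5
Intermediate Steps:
r = -1/3107866 (r = 1/(-3106308 - 1558) = 1/(-3107866) = -1/3107866 ≈ -3.2176e-7)
r - 1*126218 = -1/3107866 - 1*126218 = -1/3107866 - 126218 = -392268630789/3107866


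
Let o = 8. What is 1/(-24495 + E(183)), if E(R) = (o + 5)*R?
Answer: -1/22116 ≈ -4.5216e-5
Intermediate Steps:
E(R) = 13*R (E(R) = (8 + 5)*R = 13*R)
1/(-24495 + E(183)) = 1/(-24495 + 13*183) = 1/(-24495 + 2379) = 1/(-22116) = -1/22116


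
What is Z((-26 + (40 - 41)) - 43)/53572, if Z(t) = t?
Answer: -35/26786 ≈ -0.0013067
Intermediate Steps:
Z((-26 + (40 - 41)) - 43)/53572 = ((-26 + (40 - 41)) - 43)/53572 = ((-26 - 1) - 43)*(1/53572) = (-27 - 43)*(1/53572) = -70*1/53572 = -35/26786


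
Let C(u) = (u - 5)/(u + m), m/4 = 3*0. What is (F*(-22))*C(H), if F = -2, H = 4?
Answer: -11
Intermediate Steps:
m = 0 (m = 4*(3*0) = 4*0 = 0)
C(u) = (-5 + u)/u (C(u) = (u - 5)/(u + 0) = (-5 + u)/u)
(F*(-22))*C(H) = (-2*(-22))*((-5 + 4)/4) = 44*((¼)*(-1)) = 44*(-¼) = -11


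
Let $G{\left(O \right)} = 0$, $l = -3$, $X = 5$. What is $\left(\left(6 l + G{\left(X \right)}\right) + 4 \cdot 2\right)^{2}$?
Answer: $100$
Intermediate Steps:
$\left(\left(6 l + G{\left(X \right)}\right) + 4 \cdot 2\right)^{2} = \left(\left(6 \left(-3\right) + 0\right) + 4 \cdot 2\right)^{2} = \left(\left(-18 + 0\right) + 8\right)^{2} = \left(-18 + 8\right)^{2} = \left(-10\right)^{2} = 100$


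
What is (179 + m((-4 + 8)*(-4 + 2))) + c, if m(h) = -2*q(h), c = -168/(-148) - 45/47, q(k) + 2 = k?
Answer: 346370/1739 ≈ 199.18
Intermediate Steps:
q(k) = -2 + k
c = 309/1739 (c = -168*(-1/148) - 45*1/47 = 42/37 - 45/47 = 309/1739 ≈ 0.17769)
m(h) = 4 - 2*h (m(h) = -2*(-2 + h) = 4 - 2*h)
(179 + m((-4 + 8)*(-4 + 2))) + c = (179 + (4 - 2*(-4 + 8)*(-4 + 2))) + 309/1739 = (179 + (4 - 8*(-2))) + 309/1739 = (179 + (4 - 2*(-8))) + 309/1739 = (179 + (4 + 16)) + 309/1739 = (179 + 20) + 309/1739 = 199 + 309/1739 = 346370/1739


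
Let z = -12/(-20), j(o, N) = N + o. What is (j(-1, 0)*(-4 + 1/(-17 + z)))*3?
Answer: 999/82 ≈ 12.183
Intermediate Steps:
z = 3/5 (z = -12*(-1/20) = 3/5 ≈ 0.60000)
(j(-1, 0)*(-4 + 1/(-17 + z)))*3 = ((0 - 1)*(-4 + 1/(-17 + 3/5)))*3 = -(-4 + 1/(-82/5))*3 = -(-4 - 5/82)*3 = -1*(-333/82)*3 = (333/82)*3 = 999/82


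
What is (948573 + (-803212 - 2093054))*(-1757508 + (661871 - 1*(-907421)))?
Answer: 366586985688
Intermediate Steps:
(948573 + (-803212 - 2093054))*(-1757508 + (661871 - 1*(-907421))) = (948573 - 2896266)*(-1757508 + (661871 + 907421)) = -1947693*(-1757508 + 1569292) = -1947693*(-188216) = 366586985688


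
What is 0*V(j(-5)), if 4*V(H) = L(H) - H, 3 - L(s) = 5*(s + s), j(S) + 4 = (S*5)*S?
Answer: 0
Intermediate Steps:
j(S) = -4 + 5*S**2 (j(S) = -4 + (S*5)*S = -4 + (5*S)*S = -4 + 5*S**2)
L(s) = 3 - 10*s (L(s) = 3 - 5*(s + s) = 3 - 5*2*s = 3 - 10*s)
V(H) = 3/4 - 11*H/4 (V(H) = ((3 - 10*H) - H)/4 = (3 - 11*H)/4 = 3/4 - 11*H/4)
0*V(j(-5)) = 0*(3/4 - 11*(-4 + 5*(-5)**2)/4) = 0*(3/4 - 11*(-4 + 5*25)/4) = 0*(3/4 - 11*(-4 + 125)/4) = 0*(3/4 - 11/4*121) = 0*(3/4 - 1331/4) = 0*(-332) = 0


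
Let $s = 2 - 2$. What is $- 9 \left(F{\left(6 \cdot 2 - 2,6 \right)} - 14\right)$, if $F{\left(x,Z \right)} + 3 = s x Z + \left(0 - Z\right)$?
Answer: $207$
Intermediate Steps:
$s = 0$
$F{\left(x,Z \right)} = -3 - Z$ ($F{\left(x,Z \right)} = -3 + \left(0 x Z + \left(0 - Z\right)\right) = -3 + \left(0 Z - Z\right) = -3 + \left(0 - Z\right) = -3 - Z$)
$- 9 \left(F{\left(6 \cdot 2 - 2,6 \right)} - 14\right) = - 9 \left(\left(-3 - 6\right) - 14\right) = - 9 \left(-9 - 14\right) = \left(-9\right) \left(-23\right) = 207$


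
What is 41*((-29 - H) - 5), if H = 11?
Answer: -1845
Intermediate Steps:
41*((-29 - H) - 5) = 41*((-29 - 1*11) - 5) = 41*((-29 - 11) - 5) = 41*(-40 - 5) = 41*(-45) = -1845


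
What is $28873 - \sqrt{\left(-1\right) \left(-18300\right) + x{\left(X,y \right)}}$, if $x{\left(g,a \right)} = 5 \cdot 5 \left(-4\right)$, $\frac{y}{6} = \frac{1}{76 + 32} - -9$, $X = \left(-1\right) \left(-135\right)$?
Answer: $28873 - 10 \sqrt{182} \approx 28738.0$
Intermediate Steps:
$X = 135$
$y = \frac{973}{18}$ ($y = 6 \left(\frac{1}{76 + 32} - -9\right) = 6 \left(\frac{1}{108} + 9\right) = 6 \cdot \frac{973}{108} = \frac{973}{18} \approx 54.056$)
$x{\left(g,a \right)} = -100$ ($x{\left(g,a \right)} = 25 \left(-4\right) = -100$)
$28873 - \sqrt{\left(-1\right) \left(-18300\right) + x{\left(X,y \right)}} = 28873 - \sqrt{\left(-1\right) \left(-18300\right) - 100} = 28873 - \sqrt{18300 - 100} = 28873 - \sqrt{18200} = 28873 - 10 \sqrt{182}$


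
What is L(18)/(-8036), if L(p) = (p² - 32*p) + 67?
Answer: 185/8036 ≈ 0.023021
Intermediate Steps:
L(p) = 67 + p² - 32*p
L(18)/(-8036) = (67 + 18² - 32*18)/(-8036) = (67 + 324 - 576)*(-1/8036) = -185*(-1/8036) = 185/8036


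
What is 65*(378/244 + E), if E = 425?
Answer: 3382535/122 ≈ 27726.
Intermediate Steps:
65*(378/244 + E) = 65*(378/244 + 425) = 65*(378*(1/244) + 425) = 65*(189/122 + 425) = 65*(52039/122) = 3382535/122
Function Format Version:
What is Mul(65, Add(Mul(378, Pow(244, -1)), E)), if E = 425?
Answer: Rational(3382535, 122) ≈ 27726.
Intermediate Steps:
Mul(65, Add(Mul(378, Pow(244, -1)), E)) = Mul(65, Add(Mul(378, Pow(244, -1)), 425)) = Mul(65, Add(Mul(378, Rational(1, 244)), 425)) = Mul(65, Add(Rational(189, 122), 425)) = Mul(65, Rational(52039, 122)) = Rational(3382535, 122)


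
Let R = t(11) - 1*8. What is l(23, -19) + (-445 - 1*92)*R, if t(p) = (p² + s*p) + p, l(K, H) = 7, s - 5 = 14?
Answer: -178814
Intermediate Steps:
s = 19 (s = 5 + 14 = 19)
t(p) = p² + 20*p (t(p) = (p² + 19*p) + p = p² + 20*p)
R = 333 (R = 11*(20 + 11) - 1*8 = 11*31 - 8 = 341 - 8 = 333)
l(23, -19) + (-445 - 1*92)*R = 7 + (-445 - 1*92)*333 = 7 + (-445 - 92)*333 = 7 - 537*333 = 7 - 178821 = -178814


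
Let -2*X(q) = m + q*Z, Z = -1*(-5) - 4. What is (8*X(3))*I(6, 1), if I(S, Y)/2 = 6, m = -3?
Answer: 0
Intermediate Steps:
Z = 1 (Z = 5 - 4 = 1)
I(S, Y) = 12 (I(S, Y) = 2*6 = 12)
X(q) = 3/2 - q/2 (X(q) = -(-3 + q*1)/2 = -(-3 + q)/2 = 3/2 - q/2)
(8*X(3))*I(6, 1) = (8*(3/2 - 1/2*3))*12 = (8*(3/2 - 3/2))*12 = (8*0)*12 = 0*12 = 0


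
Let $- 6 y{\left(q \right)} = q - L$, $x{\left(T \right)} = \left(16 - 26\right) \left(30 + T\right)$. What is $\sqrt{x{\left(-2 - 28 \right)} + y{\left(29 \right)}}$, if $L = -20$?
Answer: $\frac{7 i \sqrt{6}}{6} \approx 2.8577 i$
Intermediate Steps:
$x{\left(T \right)} = -300 - 10 T$ ($x{\left(T \right)} = - 10 \left(30 + T\right) = -300 - 10 T$)
$y{\left(q \right)} = - \frac{10}{3} - \frac{q}{6}$ ($y{\left(q \right)} = - \frac{q - -20}{6} = - \frac{q + 20}{6} = - \frac{20 + q}{6} = - \frac{10}{3} - \frac{q}{6}$)
$\sqrt{x{\left(-2 - 28 \right)} + y{\left(29 \right)}} = \sqrt{\left(-300 - 10 \left(-2 - 28\right)\right) - \frac{49}{6}} = \sqrt{\left(-300 - -300\right) - \frac{49}{6}} = \sqrt{\left(-300 + 300\right) - \frac{49}{6}} = \sqrt{0 - \frac{49}{6}} = \sqrt{- \frac{49}{6}} = \frac{7 i \sqrt{6}}{6}$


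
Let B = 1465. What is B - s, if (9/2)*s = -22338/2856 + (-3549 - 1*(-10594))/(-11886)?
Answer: 156916931/106974 ≈ 1466.9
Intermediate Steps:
s = -200021/106974 (s = 2*(-22338/2856 + (-3549 - 1*(-10594))/(-11886))/9 = 2*(-22338*1/2856 + (-3549 + 10594)*(-1/11886))/9 = 2*(-219/28 + 7045*(-1/11886))/9 = 2*(-219/28 - 7045/11886)/9 = (2/9)*(-200021/23772) = -200021/106974 ≈ -1.8698)
B - s = 1465 - 1*(-200021/106974) = 1465 + 200021/106974 = 156916931/106974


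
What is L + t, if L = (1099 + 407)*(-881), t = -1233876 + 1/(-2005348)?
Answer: -5135018420377/2005348 ≈ -2.5607e+6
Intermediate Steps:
t = -2474350768849/2005348 (t = -1233876 - 1/2005348 = -2474350768849/2005348 ≈ -1.2339e+6)
L = -1326786 (L = 1506*(-881) = -1326786)
L + t = -1326786 - 2474350768849/2005348 = -5135018420377/2005348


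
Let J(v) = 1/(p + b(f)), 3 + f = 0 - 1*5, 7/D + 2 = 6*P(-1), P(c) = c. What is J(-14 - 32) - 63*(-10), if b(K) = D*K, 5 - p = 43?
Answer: 19529/31 ≈ 629.97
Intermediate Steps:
p = -38 (p = 5 - 1*43 = 5 - 43 = -38)
D = -7/8 (D = 7/(-2 + 6*(-1)) = 7/(-2 - 6) = 7/(-8) = 7*(-⅛) = -7/8 ≈ -0.87500)
f = -8 (f = -3 + (0 - 1*5) = -3 + (0 - 5) = -3 - 5 = -8)
b(K) = -7*K/8
J(v) = -1/31 (J(v) = 1/(-38 - 7/8*(-8)) = 1/(-38 + 7) = 1/(-31) = -1/31)
J(-14 - 32) - 63*(-10) = -1/31 - 63*(-10) = -1/31 - 1*(-630) = -1/31 + 630 = 19529/31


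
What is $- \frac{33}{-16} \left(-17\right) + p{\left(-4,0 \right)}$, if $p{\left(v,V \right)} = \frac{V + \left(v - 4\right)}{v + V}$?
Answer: $- \frac{529}{16} \approx -33.063$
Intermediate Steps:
$p{\left(v,V \right)} = \frac{-4 + V + v}{V + v}$ ($p{\left(v,V \right)} = \frac{V + \left(-4 + v\right)}{V + v} = \frac{-4 + V + v}{V + v}$)
$- \frac{33}{-16} \left(-17\right) + p{\left(-4,0 \right)} = - \frac{33}{-16} \left(-17\right) + \frac{-4 + 0 - 4}{0 - 4} = \left(-33\right) \left(- \frac{1}{16}\right) \left(-17\right) + \frac{1}{-4} \left(-8\right) = \frac{33}{16} \left(-17\right) - -2 = - \frac{561}{16} + 2 = - \frac{529}{16}$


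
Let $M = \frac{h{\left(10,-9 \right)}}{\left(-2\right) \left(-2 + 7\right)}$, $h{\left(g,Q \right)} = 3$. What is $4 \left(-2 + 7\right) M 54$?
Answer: $-324$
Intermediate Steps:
$M = - \frac{3}{10}$ ($M = \frac{3}{\left(-2\right) \left(-2 + 7\right)} = \frac{3}{\left(-2\right) 5} = \frac{3}{-10} = 3 \left(- \frac{1}{10}\right) = - \frac{3}{10} \approx -0.3$)
$4 \left(-2 + 7\right) M 54 = 4 \left(-2 + 7\right) \left(- \frac{3}{10}\right) 54 = 4 \cdot 5 \left(- \frac{3}{10}\right) 54 = 20 \left(- \frac{3}{10}\right) 54 = \left(-6\right) 54 = -324$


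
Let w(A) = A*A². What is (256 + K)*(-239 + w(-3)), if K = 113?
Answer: -98154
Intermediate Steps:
w(A) = A³
(256 + K)*(-239 + w(-3)) = (256 + 113)*(-239 + (-3)³) = 369*(-239 - 27) = 369*(-266) = -98154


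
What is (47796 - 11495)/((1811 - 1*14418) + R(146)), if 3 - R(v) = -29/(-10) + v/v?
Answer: -363010/126079 ≈ -2.8792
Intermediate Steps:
R(v) = -9/10 (R(v) = 3 - (-29/(-10) + v/v) = 3 - (-29*(-⅒) + 1) = 3 - (29/10 + 1) = 3 - 1*39/10 = 3 - 39/10 = -9/10)
(47796 - 11495)/((1811 - 1*14418) + R(146)) = (47796 - 11495)/((1811 - 1*14418) - 9/10) = 36301/((1811 - 14418) - 9/10) = 36301/(-12607 - 9/10) = 36301/(-126079/10) = 36301*(-10/126079) = -363010/126079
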